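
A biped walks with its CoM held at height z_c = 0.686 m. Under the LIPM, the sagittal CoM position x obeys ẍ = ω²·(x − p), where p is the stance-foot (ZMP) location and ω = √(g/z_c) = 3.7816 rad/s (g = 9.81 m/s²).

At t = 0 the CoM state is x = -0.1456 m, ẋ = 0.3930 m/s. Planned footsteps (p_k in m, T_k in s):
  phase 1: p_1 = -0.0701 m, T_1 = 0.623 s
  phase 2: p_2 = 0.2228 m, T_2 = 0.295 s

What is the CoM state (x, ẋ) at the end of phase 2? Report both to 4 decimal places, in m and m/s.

phase 1: p=-0.0701, T=0.623, ωT=2.355937, cosh=5.321405, sinh=5.226600; start (x,ẋ)=(-0.145600, 0.393000) → end (x,ẋ)=(0.071305, 0.599061)
phase 2: p=0.2228, T=0.295, ωT=1.115572, cosh=1.689520, sinh=1.361793; start (x,ẋ)=(0.071305, 0.599061) → end (x,ẋ)=(0.182573, 0.231962)

x = 0.1826, ẋ = 0.2320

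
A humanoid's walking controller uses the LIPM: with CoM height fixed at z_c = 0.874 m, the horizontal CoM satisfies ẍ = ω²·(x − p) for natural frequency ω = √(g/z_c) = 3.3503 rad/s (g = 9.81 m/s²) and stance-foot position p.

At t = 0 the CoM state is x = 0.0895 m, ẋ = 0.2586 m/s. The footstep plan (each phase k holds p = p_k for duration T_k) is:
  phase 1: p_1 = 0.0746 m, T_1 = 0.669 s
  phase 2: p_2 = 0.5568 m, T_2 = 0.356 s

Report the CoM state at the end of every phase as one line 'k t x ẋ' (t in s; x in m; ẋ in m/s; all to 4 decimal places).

1 0.6690 0.5044 1.4621
2 1.0250 1.1154 2.3685

phase 1: p=0.0746, T=0.669, ωT=2.241351, cosh=4.756171, sinh=4.649856; start (x,ẋ)=(0.089500, 0.258600) → end (x,ẋ)=(0.504376, 1.462064)
phase 2: p=0.5568, T=0.356, ωT=1.192707, cosh=1.799695, sinh=1.496296; start (x,ẋ)=(0.504376, 1.462064) → end (x,ẋ)=(1.115433, 2.368466)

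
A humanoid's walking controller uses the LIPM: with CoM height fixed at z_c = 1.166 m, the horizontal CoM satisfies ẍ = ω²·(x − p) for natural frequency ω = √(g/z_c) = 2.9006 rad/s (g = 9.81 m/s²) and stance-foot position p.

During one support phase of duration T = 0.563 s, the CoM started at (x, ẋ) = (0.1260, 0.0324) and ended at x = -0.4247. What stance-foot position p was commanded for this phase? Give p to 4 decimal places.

p = 0.4749

ωT = 2.9006·0.563 = 1.633038; cosh(ωT) = 2.657369, sinh(ωT) = 2.462034
x(T) = p + (x₀−p)·cosh(ωT) + (ẋ₀/ω)·sinh(ωT) ⇒ p·(1 − cosh) = x(T) − x₀·cosh − (ẋ₀/ω)·sinh
numerator   = -0.4247 − (0.1260)·2.657369 − (0.0324/2.9006)·2.462034 = -0.787030
denominator = 1 − 2.657369 = -1.657369
p = -0.787030 / -1.657369 = 0.4749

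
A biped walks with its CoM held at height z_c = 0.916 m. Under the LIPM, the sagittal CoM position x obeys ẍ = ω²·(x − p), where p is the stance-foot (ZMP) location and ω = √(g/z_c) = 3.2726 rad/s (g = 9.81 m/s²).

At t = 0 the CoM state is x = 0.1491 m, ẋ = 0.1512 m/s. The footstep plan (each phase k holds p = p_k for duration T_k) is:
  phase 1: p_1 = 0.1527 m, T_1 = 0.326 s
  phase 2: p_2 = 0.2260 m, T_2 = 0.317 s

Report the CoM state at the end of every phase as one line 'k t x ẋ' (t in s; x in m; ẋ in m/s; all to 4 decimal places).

phase 1: p=0.1527, T=0.326, ωT=1.066868, cosh=1.625173, sinh=1.281089; start (x,ẋ)=(0.149100, 0.151200) → end (x,ẋ)=(0.206038, 0.230633)
phase 2: p=0.2260, T=0.317, ωT=1.037414, cosh=1.588140, sinh=1.233770; start (x,ẋ)=(0.206038, 0.230633) → end (x,ẋ)=(0.281246, 0.285678)

1 0.3260 0.2060 0.2306
2 0.6430 0.2812 0.2857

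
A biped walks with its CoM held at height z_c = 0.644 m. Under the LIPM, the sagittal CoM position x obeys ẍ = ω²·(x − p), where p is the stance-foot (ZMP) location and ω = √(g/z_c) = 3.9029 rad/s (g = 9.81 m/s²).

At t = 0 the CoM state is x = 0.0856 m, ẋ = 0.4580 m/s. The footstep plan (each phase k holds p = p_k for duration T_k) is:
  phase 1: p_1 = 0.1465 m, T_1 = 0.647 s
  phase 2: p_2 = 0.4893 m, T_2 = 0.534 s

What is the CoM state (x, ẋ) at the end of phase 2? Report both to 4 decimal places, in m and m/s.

phase 1: p=0.1465, T=0.647, ωT=2.525176, cosh=6.286571, sinh=6.206527; start (x,ẋ)=(0.085600, 0.458000) → end (x,ẋ)=(0.491975, 1.404041)
phase 2: p=0.4893, T=0.534, ωT=2.084149, cosh=4.081079, sinh=3.956666; start (x,ẋ)=(0.491975, 1.404041) → end (x,ẋ)=(1.923601, 5.771316)

x = 1.9236, ẋ = 5.7713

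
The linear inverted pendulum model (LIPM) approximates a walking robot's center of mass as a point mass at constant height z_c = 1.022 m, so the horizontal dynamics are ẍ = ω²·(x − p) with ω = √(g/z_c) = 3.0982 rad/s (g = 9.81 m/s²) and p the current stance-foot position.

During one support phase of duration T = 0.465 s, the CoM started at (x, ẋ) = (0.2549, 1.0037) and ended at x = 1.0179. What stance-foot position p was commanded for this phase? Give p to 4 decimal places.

p = 0.1596

ωT = 3.0982·0.465 = 1.440663; cosh(ωT) = 2.230133, sinh(ωT) = 1.993362
x(T) = p + (x₀−p)·cosh(ωT) + (ẋ₀/ω)·sinh(ωT) ⇒ p·(1 − cosh) = x(T) − x₀·cosh − (ẋ₀/ω)·sinh
numerator   = 1.0179 − (0.2549)·2.230133 − (1.0037/3.0982)·1.993362 = -0.196335
denominator = 1 − 2.230133 = -1.230133
p = -0.196335 / -1.230133 = 0.1596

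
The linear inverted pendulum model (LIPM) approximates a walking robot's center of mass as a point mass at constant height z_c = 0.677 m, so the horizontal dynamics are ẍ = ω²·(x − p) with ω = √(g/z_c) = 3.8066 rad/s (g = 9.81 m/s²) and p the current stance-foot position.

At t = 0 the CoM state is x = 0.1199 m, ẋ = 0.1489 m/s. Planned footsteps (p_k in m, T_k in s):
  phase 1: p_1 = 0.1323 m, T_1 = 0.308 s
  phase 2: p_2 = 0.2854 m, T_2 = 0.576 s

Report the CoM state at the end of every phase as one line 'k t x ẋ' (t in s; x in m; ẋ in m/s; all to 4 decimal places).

1 0.3080 0.1675 0.1946
2 0.8840 -0.0233 -1.1033

phase 1: p=0.1323, T=0.308, ωT=1.172433, cosh=1.769727, sinh=1.460114; start (x,ẋ)=(0.119900, 0.148900) → end (x,ẋ)=(0.167470, 0.194592)
phase 2: p=0.2854, T=0.576, ωT=2.192602, cosh=4.535058, sinh=4.423432; start (x,ẋ)=(0.167470, 0.194592) → end (x,ẋ)=(-0.023297, -1.103253)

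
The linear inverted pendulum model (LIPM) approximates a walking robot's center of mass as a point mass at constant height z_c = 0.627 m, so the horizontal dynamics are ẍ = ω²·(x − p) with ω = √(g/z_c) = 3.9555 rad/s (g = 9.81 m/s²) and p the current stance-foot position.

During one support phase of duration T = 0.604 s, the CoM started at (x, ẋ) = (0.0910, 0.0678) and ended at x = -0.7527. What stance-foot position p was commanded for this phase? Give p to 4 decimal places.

p = 0.2992

ωT = 3.9555·0.604 = 2.389122; cosh(ωT) = 5.497813, sinh(ωT) = 5.406103
x(T) = p + (x₀−p)·cosh(ωT) + (ẋ₀/ω)·sinh(ωT) ⇒ p·(1 − cosh) = x(T) − x₀·cosh − (ẋ₀/ω)·sinh
numerator   = -0.7527 − (0.0910)·5.497813 − (0.0678/3.9555)·5.406103 = -1.345665
denominator = 1 − 5.497813 = -4.497813
p = -1.345665 / -4.497813 = 0.2992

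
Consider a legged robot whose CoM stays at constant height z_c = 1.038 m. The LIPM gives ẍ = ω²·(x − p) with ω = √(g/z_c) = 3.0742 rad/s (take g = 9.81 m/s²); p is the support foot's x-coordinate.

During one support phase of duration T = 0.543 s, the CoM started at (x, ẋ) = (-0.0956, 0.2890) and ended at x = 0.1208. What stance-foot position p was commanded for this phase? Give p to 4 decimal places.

ωT = 3.0742·0.543 = 1.669291; cosh(ωT) = 2.748391, sinh(ωT) = 2.560010
x(T) = p + (x₀−p)·cosh(ωT) + (ẋ₀/ω)·sinh(ωT) ⇒ p·(1 − cosh) = x(T) − x₀·cosh − (ẋ₀/ω)·sinh
numerator   = 0.1208 − (-0.0956)·2.748391 − (0.2890/3.0742)·2.560010 = 0.142884
denominator = 1 − 2.748391 = -1.748391
p = 0.142884 / -1.748391 = -0.0817

p = -0.0817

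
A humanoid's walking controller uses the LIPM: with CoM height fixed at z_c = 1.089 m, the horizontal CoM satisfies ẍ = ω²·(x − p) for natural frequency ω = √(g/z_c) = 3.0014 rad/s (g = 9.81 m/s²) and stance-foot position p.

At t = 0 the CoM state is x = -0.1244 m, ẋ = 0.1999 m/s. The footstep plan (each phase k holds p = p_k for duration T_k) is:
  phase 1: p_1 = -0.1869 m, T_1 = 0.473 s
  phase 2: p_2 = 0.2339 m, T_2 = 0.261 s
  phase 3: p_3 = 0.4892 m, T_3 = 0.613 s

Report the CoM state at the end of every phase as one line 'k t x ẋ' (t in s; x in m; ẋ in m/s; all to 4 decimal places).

phase 1: p=-0.1869, T=0.473, ωT=1.419662, cosh=2.188759, sinh=1.946964; start (x,ẋ)=(-0.124400, 0.199900) → end (x,ẋ)=(0.079570, 0.802759)
phase 2: p=0.2339, T=0.261, ωT=0.783365, cosh=1.322846, sinh=0.865980; start (x,ẋ)=(0.079570, 0.802759) → end (x,ẋ)=(0.261361, 0.660798)
phase 3: p=0.4892, T=0.613, ωT=1.839858, cosh=3.227243, sinh=3.068403; start (x,ẋ)=(0.261361, 0.660798) → end (x,ẋ)=(0.429458, 0.034273)

1 0.4730 0.0796 0.8028
2 0.7340 0.2614 0.6608
3 1.3470 0.4295 0.0343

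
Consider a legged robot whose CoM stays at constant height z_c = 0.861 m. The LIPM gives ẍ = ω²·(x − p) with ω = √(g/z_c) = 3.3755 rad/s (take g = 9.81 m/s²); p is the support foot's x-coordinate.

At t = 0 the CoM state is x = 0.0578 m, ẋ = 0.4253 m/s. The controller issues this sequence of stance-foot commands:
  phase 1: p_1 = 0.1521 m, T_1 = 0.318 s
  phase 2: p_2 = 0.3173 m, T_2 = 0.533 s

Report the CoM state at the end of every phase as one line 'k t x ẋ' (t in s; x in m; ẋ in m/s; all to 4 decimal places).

1 0.3180 0.1608 0.2836
2 0.8510 0.0784 -0.6722

phase 1: p=0.1521, T=0.318, ωT=1.073409, cosh=1.633588, sinh=1.291747; start (x,ẋ)=(0.057800, 0.425300) → end (x,ẋ)=(0.160808, 0.283590)
phase 2: p=0.3173, T=0.533, ωT=1.799142, cosh=3.104948, sinh=2.939508; start (x,ẋ)=(0.160808, 0.283590) → end (x,ẋ)=(0.078360, -0.672233)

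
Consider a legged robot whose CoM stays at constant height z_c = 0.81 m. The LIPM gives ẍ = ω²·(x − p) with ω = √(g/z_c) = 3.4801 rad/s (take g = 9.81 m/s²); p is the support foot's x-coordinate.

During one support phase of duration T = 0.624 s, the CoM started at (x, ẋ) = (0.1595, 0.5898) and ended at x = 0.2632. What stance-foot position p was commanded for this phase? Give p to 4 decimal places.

p = 0.3425

ωT = 3.4801·0.624 = 2.171582; cosh(ωT) = 4.443076, sinh(ωT) = 4.329079
x(T) = p + (x₀−p)·cosh(ωT) + (ẋ₀/ω)·sinh(ωT) ⇒ p·(1 − cosh) = x(T) − x₀·cosh − (ẋ₀/ω)·sinh
numerator   = 0.2632 − (0.1595)·4.443076 − (0.5898/3.4801)·4.329079 = -1.179154
denominator = 1 − 4.443076 = -3.443076
p = -1.179154 / -3.443076 = 0.3425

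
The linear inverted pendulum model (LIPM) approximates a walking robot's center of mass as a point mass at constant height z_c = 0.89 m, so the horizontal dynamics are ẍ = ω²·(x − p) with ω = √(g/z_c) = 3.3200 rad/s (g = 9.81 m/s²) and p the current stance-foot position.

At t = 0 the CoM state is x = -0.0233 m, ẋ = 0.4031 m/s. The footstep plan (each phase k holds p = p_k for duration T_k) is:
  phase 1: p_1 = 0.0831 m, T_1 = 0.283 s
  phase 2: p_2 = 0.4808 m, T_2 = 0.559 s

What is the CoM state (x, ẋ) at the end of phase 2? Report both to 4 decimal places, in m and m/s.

x = -0.7064, ẋ = -3.6891

phase 1: p=0.0831, T=0.283, ωT=0.939560, cosh=1.474828, sinh=1.084028; start (x,ẋ)=(-0.023300, 0.403100) → end (x,ẋ)=(0.057796, 0.211572)
phase 2: p=0.4808, T=0.559, ωT=1.855880, cosh=3.276820, sinh=3.120505; start (x,ẋ)=(0.057796, 0.211572) → end (x,ẋ)=(-0.706448, -3.689066)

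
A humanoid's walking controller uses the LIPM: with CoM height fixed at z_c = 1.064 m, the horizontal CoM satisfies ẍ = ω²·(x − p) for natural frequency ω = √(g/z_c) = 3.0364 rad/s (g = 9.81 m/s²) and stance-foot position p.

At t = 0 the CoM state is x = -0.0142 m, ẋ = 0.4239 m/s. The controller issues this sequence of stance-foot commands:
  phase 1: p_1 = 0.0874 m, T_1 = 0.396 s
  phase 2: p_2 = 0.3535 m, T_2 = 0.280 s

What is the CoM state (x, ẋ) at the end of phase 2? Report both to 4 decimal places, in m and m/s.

x = 0.1178, ẋ = -0.2763

phase 1: p=0.0874, T=0.396, ωT=1.202414, cosh=1.814305, sinh=1.513837; start (x,ẋ)=(-0.014200, 0.423900) → end (x,ẋ)=(0.114408, 0.302068)
phase 2: p=0.3535, T=0.280, ωT=0.850192, cosh=1.383714, sinh=0.956382; start (x,ẋ)=(0.114408, 0.302068) → end (x,ẋ)=(0.117807, -0.276339)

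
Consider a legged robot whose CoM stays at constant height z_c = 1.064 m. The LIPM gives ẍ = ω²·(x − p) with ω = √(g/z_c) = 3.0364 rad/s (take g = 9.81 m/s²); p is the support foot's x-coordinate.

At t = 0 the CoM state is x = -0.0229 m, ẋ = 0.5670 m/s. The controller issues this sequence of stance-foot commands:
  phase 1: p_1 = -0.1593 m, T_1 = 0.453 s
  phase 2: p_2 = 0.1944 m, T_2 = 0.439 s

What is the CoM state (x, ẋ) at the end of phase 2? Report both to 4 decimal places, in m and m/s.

x = 1.8999, ẋ = 5.4721

phase 1: p=-0.1593, T=0.453, ωT=1.375489, cosh=2.104864, sinh=1.852148; start (x,ẋ)=(-0.022900, 0.567000) → end (x,ẋ)=(0.473663, 1.960553)
phase 2: p=0.1944, T=0.439, ωT=1.332980, cosh=2.028008, sinh=1.764318; start (x,ẋ)=(0.473663, 1.960553) → end (x,ẋ)=(1.899938, 5.472078)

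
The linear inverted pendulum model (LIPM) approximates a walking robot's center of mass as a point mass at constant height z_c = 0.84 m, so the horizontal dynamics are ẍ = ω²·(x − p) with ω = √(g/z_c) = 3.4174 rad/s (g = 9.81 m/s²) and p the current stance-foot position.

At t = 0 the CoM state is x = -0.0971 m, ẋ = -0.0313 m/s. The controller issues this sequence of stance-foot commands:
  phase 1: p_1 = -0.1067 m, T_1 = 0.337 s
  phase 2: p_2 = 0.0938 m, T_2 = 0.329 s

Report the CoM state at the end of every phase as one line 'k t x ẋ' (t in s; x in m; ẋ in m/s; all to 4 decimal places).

1 0.3370 -0.1030 -0.0077
2 0.6660 -0.2442 -0.9392

phase 1: p=-0.1067, T=0.337, ωT=1.151664, cosh=1.739781, sinh=1.423671; start (x,ẋ)=(-0.097100, -0.031300) → end (x,ẋ)=(-0.103038, -0.007749)
phase 2: p=0.0938, T=0.329, ωT=1.124325, cosh=1.701504, sinh=1.376633; start (x,ẋ)=(-0.103038, -0.007749) → end (x,ẋ)=(-0.244241, -0.939207)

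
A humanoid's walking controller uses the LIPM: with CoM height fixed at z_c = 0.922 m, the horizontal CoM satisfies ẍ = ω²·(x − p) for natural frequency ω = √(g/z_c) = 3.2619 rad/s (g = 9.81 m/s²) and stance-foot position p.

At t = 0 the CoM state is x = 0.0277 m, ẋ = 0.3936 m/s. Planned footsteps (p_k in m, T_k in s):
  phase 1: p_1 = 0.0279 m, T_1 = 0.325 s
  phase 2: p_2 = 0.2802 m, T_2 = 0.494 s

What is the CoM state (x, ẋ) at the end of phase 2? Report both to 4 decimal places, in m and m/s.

phase 1: p=0.0279, T=0.325, ωT=1.060118, cosh=1.616563, sinh=1.270148; start (x,ẋ)=(0.027700, 0.393600) → end (x,ẋ)=(0.180840, 0.635450)
phase 2: p=0.2802, T=0.494, ωT=1.611379, cosh=2.604663, sinh=2.405050; start (x,ẋ)=(0.180840, 0.635450) → end (x,ẋ)=(0.489929, 0.875653)

x = 0.4899, ẋ = 0.8757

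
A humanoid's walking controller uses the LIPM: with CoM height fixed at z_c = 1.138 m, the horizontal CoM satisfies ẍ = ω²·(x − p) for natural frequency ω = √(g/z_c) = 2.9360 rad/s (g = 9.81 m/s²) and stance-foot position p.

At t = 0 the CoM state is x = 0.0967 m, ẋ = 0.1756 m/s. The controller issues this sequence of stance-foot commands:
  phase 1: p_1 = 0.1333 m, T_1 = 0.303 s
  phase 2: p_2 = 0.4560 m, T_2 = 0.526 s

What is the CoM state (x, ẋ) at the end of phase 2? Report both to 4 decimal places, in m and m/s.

phase 1: p=0.1333, T=0.303, ωT=0.889608, cosh=1.422496, sinh=1.011679; start (x,ẋ)=(0.096700, 0.175600) → end (x,ẋ)=(0.141744, 0.141078)
phase 2: p=0.4560, T=0.526, ωT=1.544336, cosh=2.449157, sinh=2.235703; start (x,ẋ)=(0.141744, 0.141078) → end (x,ẋ)=(-0.206233, -1.717260)

x = -0.2062, ẋ = -1.7173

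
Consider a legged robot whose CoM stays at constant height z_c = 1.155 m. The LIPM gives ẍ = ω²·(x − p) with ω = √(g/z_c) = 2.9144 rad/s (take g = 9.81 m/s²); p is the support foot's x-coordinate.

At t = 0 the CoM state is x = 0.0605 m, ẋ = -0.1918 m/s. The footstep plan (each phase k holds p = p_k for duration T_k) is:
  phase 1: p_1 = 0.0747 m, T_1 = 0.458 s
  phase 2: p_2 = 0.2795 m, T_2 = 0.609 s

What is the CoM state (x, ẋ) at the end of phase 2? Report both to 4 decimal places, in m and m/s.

phase 1: p=0.0747, T=0.458, ωT=1.334795, cosh=2.031215, sinh=1.768003; start (x,ẋ)=(0.060500, -0.191800) → end (x,ẋ)=(-0.070498, -0.462755)
phase 2: p=0.2795, T=0.609, ωT=1.774870, cosh=3.034509, sinh=2.865003; start (x,ẋ)=(-0.070498, -0.462755) → end (x,ẋ)=(-1.237482, -4.326631)

x = -1.2375, ẋ = -4.3266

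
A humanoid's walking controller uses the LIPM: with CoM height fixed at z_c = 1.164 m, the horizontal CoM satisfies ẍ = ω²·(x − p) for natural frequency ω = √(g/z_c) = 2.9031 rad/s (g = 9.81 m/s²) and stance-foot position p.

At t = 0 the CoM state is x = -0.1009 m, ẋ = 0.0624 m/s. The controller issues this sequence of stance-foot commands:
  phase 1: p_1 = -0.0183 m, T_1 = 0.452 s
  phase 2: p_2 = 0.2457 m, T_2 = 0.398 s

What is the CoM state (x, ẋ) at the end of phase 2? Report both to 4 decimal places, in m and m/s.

x = -0.5798, ẋ = -2.1295

phase 1: p=-0.0183, T=0.452, ωT=1.312201, cosh=1.991784, sinh=1.722557; start (x,ẋ)=(-0.100900, 0.062400) → end (x,ẋ)=(-0.145796, -0.288775)
phase 2: p=0.2457, T=0.398, ωT=1.155434, cosh=1.745161, sinh=1.430240; start (x,ẋ)=(-0.145796, -0.288775) → end (x,ẋ)=(-0.579792, -2.129502)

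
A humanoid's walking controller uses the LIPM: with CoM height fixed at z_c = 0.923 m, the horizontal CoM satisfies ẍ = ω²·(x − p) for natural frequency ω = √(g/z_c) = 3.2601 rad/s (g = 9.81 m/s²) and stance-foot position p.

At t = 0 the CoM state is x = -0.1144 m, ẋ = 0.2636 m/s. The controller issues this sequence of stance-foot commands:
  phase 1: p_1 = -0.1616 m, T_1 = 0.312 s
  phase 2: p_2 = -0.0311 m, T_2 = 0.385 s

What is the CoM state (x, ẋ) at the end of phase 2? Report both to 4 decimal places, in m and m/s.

phase 1: p=-0.1616, T=0.312, ωT=1.017151, cosh=1.563465, sinh=1.201841; start (x,ẋ)=(-0.114400, 0.263600) → end (x,ẋ)=(0.009372, 0.597065)
phase 2: p=-0.0311, T=0.385, ωT=1.255138, cosh=1.896680, sinh=1.611644; start (x,ẋ)=(0.009372, 0.597065) → end (x,ẋ)=(0.340824, 1.345086)

x = 0.3408, ẋ = 1.3451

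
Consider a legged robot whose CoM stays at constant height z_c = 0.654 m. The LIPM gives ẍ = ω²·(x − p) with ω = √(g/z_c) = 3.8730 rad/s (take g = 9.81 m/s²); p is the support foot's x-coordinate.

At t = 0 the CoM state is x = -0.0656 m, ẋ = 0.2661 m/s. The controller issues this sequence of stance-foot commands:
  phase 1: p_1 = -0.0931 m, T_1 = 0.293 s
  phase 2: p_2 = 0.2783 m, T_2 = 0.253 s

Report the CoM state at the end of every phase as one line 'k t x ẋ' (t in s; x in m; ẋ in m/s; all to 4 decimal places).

1 0.2930 0.0499 0.6052
2 0.5460 0.1100 -0.0926

phase 1: p=-0.0931, T=0.293, ωT=1.134789, cosh=1.716004, sinh=1.394514; start (x,ẋ)=(-0.065600, 0.266100) → end (x,ẋ)=(0.049902, 0.605155)
phase 2: p=0.2783, T=0.253, ωT=0.979869, cosh=1.519734, sinh=1.144373; start (x,ẋ)=(0.049902, 0.605155) → end (x,ẋ)=(0.110004, -0.092621)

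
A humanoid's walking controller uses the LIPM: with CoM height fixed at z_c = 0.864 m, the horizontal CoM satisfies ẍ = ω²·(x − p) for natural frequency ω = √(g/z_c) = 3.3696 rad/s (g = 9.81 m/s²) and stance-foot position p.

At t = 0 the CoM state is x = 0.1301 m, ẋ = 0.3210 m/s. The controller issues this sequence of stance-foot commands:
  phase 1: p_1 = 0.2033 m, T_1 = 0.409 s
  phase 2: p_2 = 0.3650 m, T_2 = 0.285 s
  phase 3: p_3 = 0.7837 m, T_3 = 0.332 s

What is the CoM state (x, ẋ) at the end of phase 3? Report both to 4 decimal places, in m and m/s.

phase 1: p=0.2033, T=0.409, ωT=1.378166, cosh=2.109830, sinh=1.857790; start (x,ẋ)=(0.130100, 0.321000) → end (x,ẋ)=(0.225840, 0.219023)
phase 2: p=0.3650, T=0.285, ωT=0.960336, cosh=1.497669, sinh=1.114905; start (x,ẋ)=(0.225840, 0.219023) → end (x,ẋ)=(0.229053, -0.194770)
phase 3: p=0.7837, T=0.332, ωT=1.118707, cosh=1.693798, sinh=1.367096; start (x,ẋ)=(0.229053, -0.194770) → end (x,ẋ)=(-0.234781, -2.884921)

x = -0.2348, ẋ = -2.8849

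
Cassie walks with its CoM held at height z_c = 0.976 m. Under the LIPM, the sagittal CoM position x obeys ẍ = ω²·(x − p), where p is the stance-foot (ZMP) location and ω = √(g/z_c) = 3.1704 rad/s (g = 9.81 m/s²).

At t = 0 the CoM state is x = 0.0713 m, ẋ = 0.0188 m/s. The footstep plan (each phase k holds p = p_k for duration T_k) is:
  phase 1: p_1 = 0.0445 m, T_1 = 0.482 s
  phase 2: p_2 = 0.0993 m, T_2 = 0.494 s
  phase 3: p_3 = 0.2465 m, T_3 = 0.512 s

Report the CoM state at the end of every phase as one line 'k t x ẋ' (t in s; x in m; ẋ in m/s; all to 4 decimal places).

1 0.4820 0.1222 0.2320
2 0.9760 0.3241 0.7459
3 1.4880 1.0239 2.5631

phase 1: p=0.0445, T=0.482, ωT=1.528133, cosh=2.413251, sinh=2.196311; start (x,ẋ)=(0.071300, 0.018800) → end (x,ẋ)=(0.122199, 0.231982)
phase 2: p=0.0993, T=0.494, ωT=1.566178, cosh=2.498576, sinh=2.289734; start (x,ẋ)=(0.122199, 0.231982) → end (x,ẋ)=(0.324058, 0.745858)
phase 3: p=0.2465, T=0.512, ωT=1.623245, cosh=2.633385, sinh=2.436128; start (x,ẋ)=(0.324058, 0.745858) → end (x,ẋ)=(1.023854, 2.563147)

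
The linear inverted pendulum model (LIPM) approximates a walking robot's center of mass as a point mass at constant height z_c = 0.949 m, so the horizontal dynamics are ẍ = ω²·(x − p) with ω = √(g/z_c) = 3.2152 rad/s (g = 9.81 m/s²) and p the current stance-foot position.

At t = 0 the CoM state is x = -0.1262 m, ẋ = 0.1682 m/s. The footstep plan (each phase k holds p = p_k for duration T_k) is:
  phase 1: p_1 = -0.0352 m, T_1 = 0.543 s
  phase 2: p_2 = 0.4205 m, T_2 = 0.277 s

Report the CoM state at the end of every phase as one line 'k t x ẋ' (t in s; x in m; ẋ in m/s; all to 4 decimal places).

1 0.5430 -0.1586 -0.3162
2 0.8200 -0.5034 -2.3363

phase 1: p=-0.0352, T=0.543, ωT=1.745854, cosh=2.952644, sinh=2.778148; start (x,ẋ)=(-0.126200, 0.168200) → end (x,ẋ)=(-0.158555, -0.316205)
phase 2: p=0.4205, T=0.277, ωT=0.890610, cosh=1.423511, sinh=1.013106; start (x,ẋ)=(-0.158555, -0.316205) → end (x,ẋ)=(-0.503426, -2.336297)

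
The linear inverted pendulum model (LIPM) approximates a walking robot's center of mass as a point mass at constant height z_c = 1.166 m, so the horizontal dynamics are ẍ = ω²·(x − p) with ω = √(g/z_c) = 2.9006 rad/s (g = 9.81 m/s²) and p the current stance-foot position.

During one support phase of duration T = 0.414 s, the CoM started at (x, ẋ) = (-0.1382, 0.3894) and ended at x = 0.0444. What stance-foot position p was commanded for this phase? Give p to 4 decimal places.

p = -0.1133

ωT = 2.9006·0.414 = 1.200848; cosh(ωT) = 1.811937, sinh(ωT) = 1.510998
x(T) = p + (x₀−p)·cosh(ωT) + (ẋ₀/ω)·sinh(ωT) ⇒ p·(1 − cosh) = x(T) − x₀·cosh − (ẋ₀/ω)·sinh
numerator   = 0.0444 − (-0.1382)·1.811937 − (0.3894/2.9006)·1.510998 = 0.091961
denominator = 1 − 1.811937 = -0.811937
p = 0.091961 / -0.811937 = -0.1133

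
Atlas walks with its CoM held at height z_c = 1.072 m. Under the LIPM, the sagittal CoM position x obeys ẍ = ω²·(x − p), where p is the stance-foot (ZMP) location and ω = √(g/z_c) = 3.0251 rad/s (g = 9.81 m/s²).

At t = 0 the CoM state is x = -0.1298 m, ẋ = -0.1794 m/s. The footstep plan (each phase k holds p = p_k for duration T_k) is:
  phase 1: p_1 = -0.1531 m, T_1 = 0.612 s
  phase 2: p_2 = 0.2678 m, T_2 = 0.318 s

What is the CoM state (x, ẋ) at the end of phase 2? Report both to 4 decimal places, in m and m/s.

x = -0.6609, ẋ = -2.3378

phase 1: p=-0.1531, T=0.612, ωT=1.851361, cosh=3.262753, sinh=3.105730; start (x,ẋ)=(-0.129800, -0.179400) → end (x,ẋ)=(-0.261260, -0.366431)
phase 2: p=0.2678, T=0.318, ωT=0.961982, cosh=1.499506, sinh=1.117371; start (x,ẋ)=(-0.261260, -0.366431) → end (x,ẋ)=(-0.660875, -2.337771)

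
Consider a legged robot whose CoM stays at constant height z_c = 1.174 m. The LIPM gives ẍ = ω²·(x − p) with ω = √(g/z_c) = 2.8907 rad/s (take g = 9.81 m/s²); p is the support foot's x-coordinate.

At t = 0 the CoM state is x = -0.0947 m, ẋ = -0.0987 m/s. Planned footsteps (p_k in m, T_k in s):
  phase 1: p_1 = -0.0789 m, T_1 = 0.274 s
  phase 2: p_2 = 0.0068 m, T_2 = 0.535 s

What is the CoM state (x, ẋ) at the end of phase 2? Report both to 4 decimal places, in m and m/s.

x = -0.4615, ẋ = -1.3061

phase 1: p=-0.0789, T=0.274, ωT=0.792052, cosh=1.330418, sinh=0.877504; start (x,ẋ)=(-0.094700, -0.098700) → end (x,ẋ)=(-0.129882, -0.171391)
phase 2: p=0.0068, T=0.535, ωT=1.546525, cosh=2.454055, sinh=2.241068; start (x,ẋ)=(-0.129882, -0.171391) → end (x,ẋ)=(-0.461499, -1.306064)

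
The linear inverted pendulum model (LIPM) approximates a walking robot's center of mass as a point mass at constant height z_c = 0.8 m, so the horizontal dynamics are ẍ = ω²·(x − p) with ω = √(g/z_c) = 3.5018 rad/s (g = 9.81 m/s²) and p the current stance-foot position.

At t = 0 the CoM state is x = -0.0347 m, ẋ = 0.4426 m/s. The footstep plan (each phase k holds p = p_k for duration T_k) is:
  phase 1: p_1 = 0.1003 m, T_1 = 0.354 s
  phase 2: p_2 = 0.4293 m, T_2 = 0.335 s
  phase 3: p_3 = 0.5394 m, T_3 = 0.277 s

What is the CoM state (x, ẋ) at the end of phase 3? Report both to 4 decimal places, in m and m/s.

phase 1: p=0.1003, T=0.354, ωT=1.239637, cosh=1.871925, sinh=1.582435; start (x,ẋ)=(-0.034700, 0.442600) → end (x,ẋ)=(0.047598, 0.080429)
phase 2: p=0.4293, T=0.335, ωT=1.173103, cosh=1.770706, sinh=1.461300; start (x,ẋ)=(0.047598, 0.080429) → end (x,ẋ)=(-0.213020, -1.810825)
phase 3: p=0.5394, T=0.277, ωT=0.969999, cosh=1.508512, sinh=1.129429; start (x,ẋ)=(-0.213020, -1.810825) → end (x,ẋ)=(-1.179676, -5.707497)

x = -1.1797, ẋ = -5.7075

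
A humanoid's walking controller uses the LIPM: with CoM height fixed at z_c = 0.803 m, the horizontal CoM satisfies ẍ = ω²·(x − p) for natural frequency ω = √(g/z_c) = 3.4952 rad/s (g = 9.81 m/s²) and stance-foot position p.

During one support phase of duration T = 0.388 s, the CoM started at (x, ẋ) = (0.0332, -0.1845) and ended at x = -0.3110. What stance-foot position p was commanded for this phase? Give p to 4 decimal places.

ωT = 3.4952·0.388 = 1.356138; cosh(ωT) = 2.069414, sinh(ωT) = 1.811760
x(T) = p + (x₀−p)·cosh(ωT) + (ẋ₀/ω)·sinh(ωT) ⇒ p·(1 − cosh) = x(T) − x₀·cosh − (ẋ₀/ω)·sinh
numerator   = -0.3110 − (0.0332)·2.069414 − (-0.1845/3.4952)·1.811760 = -0.284068
denominator = 1 − 2.069414 = -1.069414
p = -0.284068 / -1.069414 = 0.2656

p = 0.2656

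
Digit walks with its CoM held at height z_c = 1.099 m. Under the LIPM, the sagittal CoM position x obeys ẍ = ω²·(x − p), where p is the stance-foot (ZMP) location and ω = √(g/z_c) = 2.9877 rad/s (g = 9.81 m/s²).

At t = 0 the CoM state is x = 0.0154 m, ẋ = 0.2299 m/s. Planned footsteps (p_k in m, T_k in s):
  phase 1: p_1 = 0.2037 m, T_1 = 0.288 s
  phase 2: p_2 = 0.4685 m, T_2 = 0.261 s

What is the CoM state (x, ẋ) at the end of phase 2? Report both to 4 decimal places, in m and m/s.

phase 1: p=0.2037, T=0.288, ωT=0.860458, cosh=1.393605, sinh=0.970637; start (x,ẋ)=(0.015400, 0.229900) → end (x,ẋ)=(0.015973, -0.225675)
phase 2: p=0.4685, T=0.261, ωT=0.779790, cosh=1.319758, sinh=0.861256; start (x,ẋ)=(0.015973, -0.225675) → end (x,ẋ)=(-0.193780, -1.462265)

x = -0.1938, ẋ = -1.4623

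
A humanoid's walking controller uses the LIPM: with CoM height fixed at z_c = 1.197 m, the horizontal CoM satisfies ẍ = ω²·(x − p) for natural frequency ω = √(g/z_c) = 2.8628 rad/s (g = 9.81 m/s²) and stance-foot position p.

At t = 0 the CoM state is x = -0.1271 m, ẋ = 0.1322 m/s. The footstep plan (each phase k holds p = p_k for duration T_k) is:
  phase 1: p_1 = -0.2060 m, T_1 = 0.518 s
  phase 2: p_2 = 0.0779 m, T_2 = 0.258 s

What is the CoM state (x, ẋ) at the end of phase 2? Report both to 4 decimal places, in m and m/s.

phase 1: p=-0.2060, T=0.518, ωT=1.482930, cosh=2.316405, sinh=2.089433; start (x,ẋ)=(-0.127100, 0.132200) → end (x,ẋ)=(0.073251, 0.778179)
phase 2: p=0.0779, T=0.258, ωT=0.738602, cosh=1.285395, sinh=0.807614; start (x,ẋ)=(0.073251, 0.778179) → end (x,ẋ)=(0.291454, 0.989520)

x = 0.2915, ẋ = 0.9895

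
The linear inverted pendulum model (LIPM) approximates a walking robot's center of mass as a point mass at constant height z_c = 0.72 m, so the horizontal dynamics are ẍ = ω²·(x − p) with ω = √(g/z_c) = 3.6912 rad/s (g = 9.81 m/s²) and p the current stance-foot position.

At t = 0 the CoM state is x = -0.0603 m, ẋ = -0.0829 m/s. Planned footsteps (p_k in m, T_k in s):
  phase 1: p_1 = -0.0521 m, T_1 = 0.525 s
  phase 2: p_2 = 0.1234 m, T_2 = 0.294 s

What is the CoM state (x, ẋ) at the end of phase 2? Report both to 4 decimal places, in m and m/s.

phase 1: p=-0.0521, T=0.525, ωT=1.937880, cosh=3.544011, sinh=3.400003; start (x,ẋ)=(-0.060300, -0.082900) → end (x,ẋ)=(-0.157521, -0.396709)
phase 2: p=0.1234, T=0.294, ωT=1.085213, cosh=1.648950, sinh=1.311120; start (x,ẋ)=(-0.157521, -0.396709) → end (x,ẋ)=(-0.480736, -2.013700)

x = -0.4807, ẋ = -2.0137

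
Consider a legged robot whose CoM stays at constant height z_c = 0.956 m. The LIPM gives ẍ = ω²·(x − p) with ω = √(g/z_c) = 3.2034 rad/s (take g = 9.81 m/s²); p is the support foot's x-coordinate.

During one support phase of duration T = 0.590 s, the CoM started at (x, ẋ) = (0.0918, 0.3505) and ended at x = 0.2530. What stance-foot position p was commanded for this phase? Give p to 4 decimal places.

ωT = 3.2034·0.590 = 1.890006; cosh(ωT) = 3.385240, sinh(ωT) = 3.234169
x(T) = p + (x₀−p)·cosh(ωT) + (ẋ₀/ω)·sinh(ωT) ⇒ p·(1 − cosh) = x(T) − x₀·cosh − (ẋ₀/ω)·sinh
numerator   = 0.2530 − (0.0918)·3.385240 − (0.3505/3.2034)·3.234169 = -0.411632
denominator = 1 − 3.385240 = -2.385240
p = -0.411632 / -2.385240 = 0.1726

p = 0.1726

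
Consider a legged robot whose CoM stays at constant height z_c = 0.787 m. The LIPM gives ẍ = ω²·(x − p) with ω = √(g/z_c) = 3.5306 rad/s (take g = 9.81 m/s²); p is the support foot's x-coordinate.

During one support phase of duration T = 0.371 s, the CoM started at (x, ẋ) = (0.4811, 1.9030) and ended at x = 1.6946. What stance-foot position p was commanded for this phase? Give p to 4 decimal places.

p = 0.1900

ωT = 3.5306·0.371 = 1.309853; cosh(ωT) = 1.987744, sinh(ωT) = 1.717884
x(T) = p + (x₀−p)·cosh(ωT) + (ẋ₀/ω)·sinh(ωT) ⇒ p·(1 − cosh) = x(T) − x₀·cosh − (ẋ₀/ω)·sinh
numerator   = 1.6946 − (0.4811)·1.987744 − (1.9030/3.5306)·1.717884 = -0.187646
denominator = 1 − 1.987744 = -0.987744
p = -0.187646 / -0.987744 = 0.1900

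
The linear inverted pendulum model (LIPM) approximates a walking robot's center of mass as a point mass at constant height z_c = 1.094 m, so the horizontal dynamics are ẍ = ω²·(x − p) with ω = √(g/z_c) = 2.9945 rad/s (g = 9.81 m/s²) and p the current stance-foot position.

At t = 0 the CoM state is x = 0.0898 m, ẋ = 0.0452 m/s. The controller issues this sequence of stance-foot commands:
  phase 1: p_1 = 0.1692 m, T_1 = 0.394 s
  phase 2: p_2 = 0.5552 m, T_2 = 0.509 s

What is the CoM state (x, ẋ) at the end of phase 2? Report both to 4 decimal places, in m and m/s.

x = -0.8565, ẋ = -3.9567

phase 1: p=0.1692, T=0.394, ωT=1.179833, cosh=1.780580, sinh=1.473250; start (x,ẋ)=(0.089800, 0.045200) → end (x,ẋ)=(0.050060, -0.269803)
phase 2: p=0.5552, T=0.509, ωT=1.524201, cosh=2.404633, sinh=2.186838; start (x,ẋ)=(0.050060, -0.269803) → end (x,ẋ)=(-0.856510, -3.956681)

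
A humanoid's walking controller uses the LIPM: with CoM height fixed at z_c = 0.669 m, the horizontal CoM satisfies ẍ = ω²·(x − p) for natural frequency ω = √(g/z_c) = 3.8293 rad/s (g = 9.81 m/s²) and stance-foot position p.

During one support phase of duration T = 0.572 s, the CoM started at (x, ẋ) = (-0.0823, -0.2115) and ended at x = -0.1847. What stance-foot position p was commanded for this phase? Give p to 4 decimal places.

ωT = 3.8293·0.572 = 2.190360; cosh(ωT) = 4.525152, sinh(ωT) = 4.413275
x(T) = p + (x₀−p)·cosh(ωT) + (ẋ₀/ω)·sinh(ωT) ⇒ p·(1 − cosh) = x(T) − x₀·cosh − (ẋ₀/ω)·sinh
numerator   = -0.1847 − (-0.0823)·4.525152 − (-0.2115/3.8293)·4.413275 = 0.431474
denominator = 1 − 4.525152 = -3.525152
p = 0.431474 / -3.525152 = -0.1224

p = -0.1224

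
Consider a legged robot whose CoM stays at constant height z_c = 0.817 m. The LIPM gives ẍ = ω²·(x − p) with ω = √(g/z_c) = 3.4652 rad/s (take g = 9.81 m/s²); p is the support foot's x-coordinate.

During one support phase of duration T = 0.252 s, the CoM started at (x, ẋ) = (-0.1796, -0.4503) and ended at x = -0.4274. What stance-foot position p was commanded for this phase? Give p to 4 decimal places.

ωT = 3.4652·0.252 = 0.873230; cosh(ωT) = 1.406117, sinh(ωT) = 0.988517
x(T) = p + (x₀−p)·cosh(ωT) + (ẋ₀/ω)·sinh(ωT) ⇒ p·(1 − cosh) = x(T) − x₀·cosh − (ẋ₀/ω)·sinh
numerator   = -0.4274 − (-0.1796)·1.406117 − (-0.4503/3.4652)·0.988517 = -0.046404
denominator = 1 − 1.406117 = -0.406117
p = -0.046404 / -0.406117 = 0.1143

p = 0.1143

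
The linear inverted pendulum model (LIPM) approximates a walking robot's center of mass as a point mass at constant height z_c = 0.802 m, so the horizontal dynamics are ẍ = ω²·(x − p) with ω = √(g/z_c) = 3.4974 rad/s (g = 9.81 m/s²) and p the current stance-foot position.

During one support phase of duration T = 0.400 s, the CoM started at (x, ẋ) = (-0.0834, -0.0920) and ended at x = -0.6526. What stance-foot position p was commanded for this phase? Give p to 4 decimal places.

ωT = 3.4974·0.400 = 1.398960; cosh(ωT) = 2.148919, sinh(ωT) = 1.902066
x(T) = p + (x₀−p)·cosh(ωT) + (ẋ₀/ω)·sinh(ωT) ⇒ p·(1 − cosh) = x(T) − x₀·cosh − (ẋ₀/ω)·sinh
numerator   = -0.6526 − (-0.0834)·2.148919 − (-0.0920/3.4974)·1.902066 = -0.423346
denominator = 1 − 2.148919 = -1.148919
p = -0.423346 / -1.148919 = 0.3685

p = 0.3685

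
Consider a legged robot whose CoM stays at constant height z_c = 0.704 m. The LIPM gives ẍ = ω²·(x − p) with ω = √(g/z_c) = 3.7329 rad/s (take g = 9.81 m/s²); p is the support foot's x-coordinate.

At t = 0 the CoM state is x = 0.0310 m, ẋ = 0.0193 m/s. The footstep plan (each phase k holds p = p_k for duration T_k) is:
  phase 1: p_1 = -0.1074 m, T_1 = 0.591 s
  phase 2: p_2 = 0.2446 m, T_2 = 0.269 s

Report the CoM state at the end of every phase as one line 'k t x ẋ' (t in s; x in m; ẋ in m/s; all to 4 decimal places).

phase 1: p=-0.1074, T=0.591, ωT=2.206144, cosh=4.595379, sinh=4.485254; start (x,ẋ)=(0.031000, 0.019300) → end (x,ẋ)=(0.551790, 2.405923)
phase 2: p=0.2446, T=0.269, ωT=1.004150, cosh=1.547971, sinh=1.181615; start (x,ẋ)=(0.551790, 2.405923) → end (x,ẋ)=(1.481694, 5.079270)

1 0.5910 0.5518 2.4059
2 0.8600 1.4817 5.0793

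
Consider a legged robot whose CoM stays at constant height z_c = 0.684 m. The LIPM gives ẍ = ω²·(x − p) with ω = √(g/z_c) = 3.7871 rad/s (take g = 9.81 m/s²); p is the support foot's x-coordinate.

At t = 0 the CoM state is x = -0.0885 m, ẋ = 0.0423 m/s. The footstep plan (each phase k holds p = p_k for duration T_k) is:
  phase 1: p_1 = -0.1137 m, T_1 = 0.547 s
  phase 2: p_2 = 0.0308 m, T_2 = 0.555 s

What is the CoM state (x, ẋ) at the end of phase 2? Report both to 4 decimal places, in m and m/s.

x = 0.6118, ẋ = 2.2664

phase 1: p=-0.1137, T=0.547, ωT=2.071544, cosh=4.031529, sinh=3.905537; start (x,ẋ)=(-0.088500, 0.042300) → end (x,ẋ)=(0.031517, 0.543258)
phase 2: p=0.0308, T=0.555, ωT=2.101841, cosh=4.151722, sinh=4.029491; start (x,ẋ)=(0.031517, 0.543258) → end (x,ẋ)=(0.611808, 2.266405)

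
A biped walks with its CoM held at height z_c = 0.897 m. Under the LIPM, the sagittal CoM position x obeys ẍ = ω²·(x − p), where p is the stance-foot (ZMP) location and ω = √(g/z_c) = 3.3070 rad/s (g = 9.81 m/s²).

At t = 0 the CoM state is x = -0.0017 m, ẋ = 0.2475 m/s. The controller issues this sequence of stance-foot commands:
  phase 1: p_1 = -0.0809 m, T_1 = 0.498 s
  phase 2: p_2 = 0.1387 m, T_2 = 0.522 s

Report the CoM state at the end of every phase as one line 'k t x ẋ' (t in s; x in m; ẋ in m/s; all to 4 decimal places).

phase 1: p=-0.0809, T=0.498, ωT=1.646886, cosh=2.691720, sinh=2.499071; start (x,ẋ)=(-0.001700, 0.247500) → end (x,ẋ)=(0.319318, 1.320743)
phase 2: p=0.1387, T=0.522, ωT=1.726254, cosh=2.898757, sinh=2.720807; start (x,ẋ)=(0.319318, 1.320743) → end (x,ẋ)=(1.748898, 5.453659)

1 0.4980 0.3193 1.3207
2 1.0200 1.7489 5.4537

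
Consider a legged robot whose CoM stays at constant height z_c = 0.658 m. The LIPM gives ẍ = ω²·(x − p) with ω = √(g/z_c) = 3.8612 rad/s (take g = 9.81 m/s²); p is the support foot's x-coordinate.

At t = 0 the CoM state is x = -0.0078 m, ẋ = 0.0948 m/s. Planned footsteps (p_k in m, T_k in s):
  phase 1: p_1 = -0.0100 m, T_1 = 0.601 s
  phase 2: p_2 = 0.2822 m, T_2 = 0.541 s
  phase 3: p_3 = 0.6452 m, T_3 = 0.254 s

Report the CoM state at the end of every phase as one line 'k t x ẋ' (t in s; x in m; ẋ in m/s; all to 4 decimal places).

phase 1: p=-0.0100, T=0.601, ωT=2.320581, cosh=5.139903, sinh=5.041687; start (x,ẋ)=(-0.007800, 0.094800) → end (x,ẋ)=(0.125091, 0.530090)
phase 2: p=0.2822, T=0.541, ωT=2.088909, cosh=4.099962, sinh=3.976139; start (x,ẋ)=(0.125091, 0.530090) → end (x,ẋ)=(0.183929, -0.238693)
phase 3: p=0.6452, T=0.254, ωT=0.980745, cosh=1.520737, sinh=1.145705; start (x,ẋ)=(0.183929, -0.238693) → end (x,ẋ)=(-0.127097, -2.403557)

1 0.6010 0.1251 0.5301
2 1.1420 0.1839 -0.2387
3 1.3960 -0.1271 -2.4036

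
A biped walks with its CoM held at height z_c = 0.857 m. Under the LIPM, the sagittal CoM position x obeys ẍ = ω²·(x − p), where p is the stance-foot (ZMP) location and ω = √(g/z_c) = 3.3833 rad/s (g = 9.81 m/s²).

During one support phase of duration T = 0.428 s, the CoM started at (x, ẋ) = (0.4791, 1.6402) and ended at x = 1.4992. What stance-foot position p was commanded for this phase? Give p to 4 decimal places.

p = 0.4424

ωT = 3.3833·0.428 = 1.448052; cosh(ωT) = 2.244924, sinh(ωT) = 2.009896
x(T) = p + (x₀−p)·cosh(ωT) + (ẋ₀/ω)·sinh(ωT) ⇒ p·(1 − cosh) = x(T) − x₀·cosh − (ẋ₀/ω)·sinh
numerator   = 1.4992 − (0.4791)·2.244924 − (1.6402/3.3833)·2.009896 = -0.550726
denominator = 1 − 2.244924 = -1.244924
p = -0.550726 / -1.244924 = 0.4424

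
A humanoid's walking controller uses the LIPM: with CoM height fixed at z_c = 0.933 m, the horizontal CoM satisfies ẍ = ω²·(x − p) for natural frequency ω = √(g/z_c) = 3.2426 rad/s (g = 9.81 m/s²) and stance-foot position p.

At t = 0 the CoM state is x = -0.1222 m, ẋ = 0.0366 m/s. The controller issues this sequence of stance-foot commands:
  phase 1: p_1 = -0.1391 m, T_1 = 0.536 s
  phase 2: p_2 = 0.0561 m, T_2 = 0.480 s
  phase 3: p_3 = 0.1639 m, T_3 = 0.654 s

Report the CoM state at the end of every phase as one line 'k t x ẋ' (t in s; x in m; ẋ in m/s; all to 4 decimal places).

phase 1: p=-0.1391, T=0.536, ωT=1.738034, cosh=2.931009, sinh=2.755143; start (x,ẋ)=(-0.122200, 0.036600) → end (x,ẋ)=(-0.058468, 0.258257)
phase 2: p=0.0561, T=0.480, ωT=1.556448, cosh=2.476416, sinh=2.265532; start (x,ẋ)=(-0.058468, 0.258257) → end (x,ẋ)=(-0.047180, -0.202090)
phase 3: p=0.1639, T=0.654, ωT=2.120660, cosh=4.228297, sinh=4.108344; start (x,ẋ)=(-0.047180, -0.202090) → end (x,ẋ)=(-0.984655, -3.666446)

1 0.5360 -0.0585 0.2583
2 1.0160 -0.0472 -0.2021
3 1.6700 -0.9847 -3.6664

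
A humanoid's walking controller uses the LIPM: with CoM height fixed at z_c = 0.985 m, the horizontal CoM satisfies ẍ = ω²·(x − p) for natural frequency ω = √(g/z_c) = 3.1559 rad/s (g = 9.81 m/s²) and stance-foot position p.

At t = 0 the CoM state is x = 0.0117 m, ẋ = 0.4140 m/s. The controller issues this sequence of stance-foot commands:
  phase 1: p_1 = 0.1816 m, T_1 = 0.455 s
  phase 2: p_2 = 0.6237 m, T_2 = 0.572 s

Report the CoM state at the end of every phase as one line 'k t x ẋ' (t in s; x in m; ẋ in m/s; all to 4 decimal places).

1 0.4550 0.0644 -0.1438
2 1.0270 -1.2576 -5.6706

phase 1: p=0.1816, T=0.455, ωT=1.435935, cosh=2.220732, sinh=1.982839; start (x,ẋ)=(0.011700, 0.414000) → end (x,ẋ)=(0.064412, -0.143790)
phase 2: p=0.6237, T=0.572, ωT=1.805175, cosh=3.122740, sinh=2.958294; start (x,ẋ)=(0.064412, -0.143790) → end (x,ẋ)=(-1.257598, -5.670577)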